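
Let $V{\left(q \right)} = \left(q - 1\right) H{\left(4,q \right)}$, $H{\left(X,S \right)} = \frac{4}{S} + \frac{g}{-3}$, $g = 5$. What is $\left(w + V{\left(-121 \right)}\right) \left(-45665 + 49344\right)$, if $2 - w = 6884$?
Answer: $- \frac{8913819668}{363} \approx -2.4556 \cdot 10^{7}$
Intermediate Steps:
$w = -6882$ ($w = 2 - 6884 = -6882$)
$H{\left(X,S \right)} = - \frac{5}{3} + \frac{4}{S}$ ($H{\left(X,S \right)} = \frac{4}{S} + \frac{5}{-3} = \frac{4}{S} + 5 \left(- \frac{1}{3}\right) = \frac{4}{S} - \frac{5}{3} = - \frac{5}{3} + \frac{4}{S}$)
$V{\left(q \right)} = \left(-1 + q\right) \left(- \frac{5}{3} + \frac{4}{q}\right)$ ($V{\left(q \right)} = \left(q - 1\right) \left(- \frac{5}{3} + \frac{4}{q}\right) = \left(-1 + q\right) \left(- \frac{5}{3} + \frac{4}{q}\right)$)
$\left(w + V{\left(-121 \right)}\right) \left(-45665 + 49344\right) = \left(-6882 - \left(- \frac{622}{3} - \frac{4}{121}\right)\right) \left(-45665 + 49344\right) = \left(-6882 + \left(\frac{17}{3} - - \frac{4}{121} + \frac{605}{3}\right)\right) 3679 = \left(-6882 + \left(\frac{17}{3} + \frac{4}{121} + \frac{605}{3}\right)\right) 3679 = \left(-6882 + \frac{75274}{363}\right) 3679 = \left(- \frac{2422892}{363}\right) 3679 = - \frac{8913819668}{363}$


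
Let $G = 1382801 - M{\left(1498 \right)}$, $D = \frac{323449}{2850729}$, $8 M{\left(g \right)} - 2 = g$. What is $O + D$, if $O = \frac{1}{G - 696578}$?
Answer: $\frac{21133366397}{186257266179} \approx 0.11346$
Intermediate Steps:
$M{\left(g \right)} = \frac{1}{4} + \frac{g}{8}$
$D = \frac{46207}{407247}$ ($D = 323449 \cdot \frac{1}{2850729} = \frac{46207}{407247} \approx 0.11346$)
$G = \frac{2765227}{2}$ ($G = 1382801 - \left(\frac{1}{4} + \frac{1}{8} \cdot 1498\right) = 1382801 - \left(\frac{1}{4} + \frac{749}{4}\right) = 1382801 - \frac{375}{2} = \frac{2765227}{2} \approx 1.3826 \cdot 10^{6}$)
$O = \frac{2}{1372071}$ ($O = \frac{1}{\frac{2765227}{2} - 696578} = \frac{1}{\frac{1372071}{2}} = \frac{2}{1372071} \approx 1.4577 \cdot 10^{-6}$)
$O + D = \frac{2}{1372071} + \frac{46207}{407247} = \frac{21133366397}{186257266179}$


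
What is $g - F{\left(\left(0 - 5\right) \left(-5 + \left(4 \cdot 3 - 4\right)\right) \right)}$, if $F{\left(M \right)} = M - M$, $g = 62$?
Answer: $62$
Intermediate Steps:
$F{\left(M \right)} = 0$
$g - F{\left(\left(0 - 5\right) \left(-5 + \left(4 \cdot 3 - 4\right)\right) \right)} = 62 - 0 = 62 + 0 = 62$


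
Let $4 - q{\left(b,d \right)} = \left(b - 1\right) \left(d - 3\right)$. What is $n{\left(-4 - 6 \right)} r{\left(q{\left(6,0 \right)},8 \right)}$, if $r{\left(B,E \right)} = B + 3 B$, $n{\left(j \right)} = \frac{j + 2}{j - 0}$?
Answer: $\frac{304}{5} \approx 60.8$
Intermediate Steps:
$n{\left(j \right)} = \frac{2 + j}{j}$ ($n{\left(j \right)} = \frac{2 + j}{j + 0} = \frac{2 + j}{j}$)
$q{\left(b,d \right)} = 4 - \left(-1 + b\right) \left(-3 + d\right)$ ($q{\left(b,d \right)} = 4 - \left(b - 1\right) \left(d - 3\right) = 4 - \left(-1 + b\right) \left(-3 + d\right)$)
$r{\left(B,E \right)} = 4 B$
$n{\left(-4 - 6 \right)} r{\left(q{\left(6,0 \right)},8 \right)} = \frac{2 - 10}{-4 - 6} \cdot 4 \left(1 + 0 + 3 \cdot 6 - 6 \cdot 0\right) = \frac{2 - 10}{-10} \cdot 4 \left(1 + 0 + 18 + 0\right) = \left(- \frac{1}{10}\right) \left(-8\right) 4 \cdot 19 = \frac{4}{5} \cdot 76 = \frac{304}{5}$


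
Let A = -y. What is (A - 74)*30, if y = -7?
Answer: -2010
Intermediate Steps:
A = 7 (A = -1*(-7) = 7)
(A - 74)*30 = (7 - 74)*30 = -67*30 = -2010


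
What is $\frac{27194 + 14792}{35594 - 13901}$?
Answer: $\frac{5998}{3099} \approx 1.9355$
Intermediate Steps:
$\frac{27194 + 14792}{35594 - 13901} = \frac{41986}{21693} = 41986 \cdot \frac{1}{21693} = \frac{5998}{3099}$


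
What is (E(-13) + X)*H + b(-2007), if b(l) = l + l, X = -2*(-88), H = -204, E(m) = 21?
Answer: -44202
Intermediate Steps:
X = 176
b(l) = 2*l
(E(-13) + X)*H + b(-2007) = (21 + 176)*(-204) + 2*(-2007) = 197*(-204) - 4014 = -40188 - 4014 = -44202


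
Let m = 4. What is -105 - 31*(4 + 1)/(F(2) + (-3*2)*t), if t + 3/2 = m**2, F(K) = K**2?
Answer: -8560/83 ≈ -103.13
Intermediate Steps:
t = 29/2 (t = -3/2 + 4**2 = -3/2 + 16 = 29/2 ≈ 14.500)
-105 - 31*(4 + 1)/(F(2) + (-3*2)*t) = -105 - 31*(4 + 1)/(2**2 - 3*2*(29/2)) = -105 - 155/(4 - 6*29/2) = -105 - 155/(4 - 87) = -105 - 155/(-83) = -105 - 155*(-1)/83 = -105 - 31*(-5/83) = -105 + 155/83 = -8560/83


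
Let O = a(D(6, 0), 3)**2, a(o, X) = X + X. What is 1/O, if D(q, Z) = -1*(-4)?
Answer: 1/36 ≈ 0.027778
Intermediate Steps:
D(q, Z) = 4
a(o, X) = 2*X
O = 36 (O = (2*3)**2 = 6**2 = 36)
1/O = 1/36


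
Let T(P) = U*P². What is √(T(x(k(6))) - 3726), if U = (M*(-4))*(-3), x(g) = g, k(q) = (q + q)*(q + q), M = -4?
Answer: 9*I*√12334 ≈ 999.53*I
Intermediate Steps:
k(q) = 4*q² (k(q) = (2*q)*(2*q) = 4*q²)
U = -48 (U = -4*(-4)*(-3) = 16*(-3) = -48)
T(P) = -48*P²
√(T(x(k(6))) - 3726) = √(-48*(4*6²)² - 3726) = √(-48*(4*36)² - 3726) = √(-48*144² - 3726) = √(-48*20736 - 3726) = √(-995328 - 3726) = √(-999054) = 9*I*√12334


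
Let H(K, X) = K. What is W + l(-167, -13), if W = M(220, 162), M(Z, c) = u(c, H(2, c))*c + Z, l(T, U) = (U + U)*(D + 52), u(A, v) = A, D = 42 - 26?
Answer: 24696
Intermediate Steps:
D = 16
l(T, U) = 136*U (l(T, U) = (U + U)*(16 + 52) = (2*U)*68 = 136*U)
M(Z, c) = Z + c**2 (M(Z, c) = c*c + Z = c**2 + Z = Z + c**2)
W = 26464 (W = 220 + 162**2 = 220 + 26244 = 26464)
W + l(-167, -13) = 26464 + 136*(-13) = 26464 - 1768 = 24696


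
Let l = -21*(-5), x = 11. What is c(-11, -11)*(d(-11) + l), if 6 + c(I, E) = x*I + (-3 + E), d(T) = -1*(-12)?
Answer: -16497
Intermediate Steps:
d(T) = 12
l = 105
c(I, E) = -9 + E + 11*I (c(I, E) = -6 + (11*I + (-3 + E)) = -6 + (-3 + E + 11*I) = -9 + E + 11*I)
c(-11, -11)*(d(-11) + l) = (-9 - 11 + 11*(-11))*(12 + 105) = (-9 - 11 - 121)*117 = -141*117 = -16497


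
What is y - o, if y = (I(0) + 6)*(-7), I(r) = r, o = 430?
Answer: -472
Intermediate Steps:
y = -42 (y = (0 + 6)*(-7) = 6*(-7) = -42)
y - o = -42 - 1*430 = -42 - 430 = -472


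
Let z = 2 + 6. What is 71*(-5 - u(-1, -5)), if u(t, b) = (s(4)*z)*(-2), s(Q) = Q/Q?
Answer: 781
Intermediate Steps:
s(Q) = 1
z = 8
u(t, b) = -16 (u(t, b) = (1*8)*(-2) = 8*(-2) = -16)
71*(-5 - u(-1, -5)) = 71*(-5 - 1*(-16)) = 71*(-5 + 16) = 71*11 = 781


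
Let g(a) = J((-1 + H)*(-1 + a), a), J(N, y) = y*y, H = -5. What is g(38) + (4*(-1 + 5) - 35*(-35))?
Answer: 2685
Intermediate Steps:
J(N, y) = y²
g(a) = a²
g(38) + (4*(-1 + 5) - 35*(-35)) = 38² + (4*(-1 + 5) - 35*(-35)) = 1444 + (4*4 + 1225) = 1444 + (16 + 1225) = 1444 + 1241 = 2685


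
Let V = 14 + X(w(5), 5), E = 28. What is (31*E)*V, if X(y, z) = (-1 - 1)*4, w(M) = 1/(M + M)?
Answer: 5208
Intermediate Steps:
w(M) = 1/(2*M)
X(y, z) = -8 (X(y, z) = -2*4 = -8)
V = 6 (V = 14 - 8 = 6)
(31*E)*V = (31*28)*6 = 868*6 = 5208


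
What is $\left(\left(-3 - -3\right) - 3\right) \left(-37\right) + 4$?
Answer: $115$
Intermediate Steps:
$\left(\left(-3 - -3\right) - 3\right) \left(-37\right) + 4 = \left(\left(-3 + 3\right) - 3\right) \left(-37\right) + 4 = \left(0 - 3\right) \left(-37\right) + 4 = \left(-3\right) \left(-37\right) + 4 = 111 + 4 = 115$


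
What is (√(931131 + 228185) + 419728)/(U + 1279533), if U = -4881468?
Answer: -419728/3601935 - 2*√289829/3601935 ≈ -0.11683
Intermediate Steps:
(√(931131 + 228185) + 419728)/(U + 1279533) = (√(931131 + 228185) + 419728)/(-4881468 + 1279533) = (√1159316 + 419728)/(-3601935) = (2*√289829 + 419728)*(-1/3601935) = (419728 + 2*√289829)*(-1/3601935) = -419728/3601935 - 2*√289829/3601935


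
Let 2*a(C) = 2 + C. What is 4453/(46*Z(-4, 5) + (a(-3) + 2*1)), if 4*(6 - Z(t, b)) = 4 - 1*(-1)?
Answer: 4453/220 ≈ 20.241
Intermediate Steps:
a(C) = 1 + C/2 (a(C) = (2 + C)/2 = 1 + C/2)
Z(t, b) = 19/4 (Z(t, b) = 6 - (4 - 1*(-1))/4 = 6 - (4 + 1)/4 = 6 - ¼*5 = 6 - 5/4 = 19/4)
4453/(46*Z(-4, 5) + (a(-3) + 2*1)) = 4453/(46*(19/4) + ((1 + (½)*(-3)) + 2*1)) = 4453/(437/2 + ((1 - 3/2) + 2)) = 4453/(437/2 + (-½ + 2)) = 4453/(437/2 + 3/2) = 4453/220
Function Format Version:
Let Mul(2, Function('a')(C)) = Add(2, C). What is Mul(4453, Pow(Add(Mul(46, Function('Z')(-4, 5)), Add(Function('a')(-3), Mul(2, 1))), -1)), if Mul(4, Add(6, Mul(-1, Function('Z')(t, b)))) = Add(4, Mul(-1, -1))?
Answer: Rational(4453, 220) ≈ 20.241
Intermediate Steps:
Function('a')(C) = Add(1, Mul(Rational(1, 2), C)) (Function('a')(C) = Mul(Rational(1, 2), Add(2, C)) = Add(1, Mul(Rational(1, 2), C)))
Function('Z')(t, b) = Rational(19, 4) (Function('Z')(t, b) = Add(6, Mul(Rational(-1, 4), Add(4, Mul(-1, -1)))) = Add(6, Mul(Rational(-1, 4), Add(4, 1))) = Add(6, Mul(Rational(-1, 4), 5)) = Add(6, Rational(-5, 4)) = Rational(19, 4))
Mul(4453, Pow(Add(Mul(46, Function('Z')(-4, 5)), Add(Function('a')(-3), Mul(2, 1))), -1)) = Mul(4453, Pow(Add(Mul(46, Rational(19, 4)), Add(Add(1, Mul(Rational(1, 2), -3)), Mul(2, 1))), -1)) = Mul(4453, Pow(Add(Rational(437, 2), Add(Add(1, Rational(-3, 2)), 2)), -1)) = Mul(4453, Pow(Add(Rational(437, 2), Add(Rational(-1, 2), 2)), -1)) = Mul(4453, Pow(Add(Rational(437, 2), Rational(3, 2)), -1)) = Mul(4453, Pow(220, -1)) = Mul(4453, Rational(1, 220)) = Rational(4453, 220)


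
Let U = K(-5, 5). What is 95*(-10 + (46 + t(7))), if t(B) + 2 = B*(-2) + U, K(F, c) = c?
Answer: 2375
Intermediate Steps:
U = 5
t(B) = 3 - 2*B (t(B) = -2 + (B*(-2) + 5) = -2 + (-2*B + 5) = -2 + (5 - 2*B) = 3 - 2*B)
95*(-10 + (46 + t(7))) = 95*(-10 + (46 + (3 - 2*7))) = 95*(-10 + (46 + (3 - 14))) = 95*(-10 + (46 - 11)) = 95*(-10 + 35) = 95*25 = 2375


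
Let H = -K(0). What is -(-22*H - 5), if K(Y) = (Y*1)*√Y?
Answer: 5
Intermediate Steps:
K(Y) = Y^(3/2) (K(Y) = Y*√Y = Y^(3/2))
H = 0 (H = -0^(3/2) = -1*0 = 0)
-(-22*H - 5) = -(-22*0 - 5) = -(0 - 5) = -1*(-5) = 5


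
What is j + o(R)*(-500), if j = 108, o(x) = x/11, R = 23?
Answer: -10312/11 ≈ -937.45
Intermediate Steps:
o(x) = x/11 (o(x) = x*(1/11) = x/11)
j + o(R)*(-500) = 108 + ((1/11)*23)*(-500) = 108 + (23/11)*(-500) = 108 - 11500/11 = -10312/11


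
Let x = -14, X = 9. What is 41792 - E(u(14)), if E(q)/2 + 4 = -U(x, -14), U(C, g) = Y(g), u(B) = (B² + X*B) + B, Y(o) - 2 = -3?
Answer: 41798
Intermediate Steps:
Y(o) = -1 (Y(o) = 2 - 3 = -1)
u(B) = B² + 10*B (u(B) = (B² + 9*B) + B = B² + 10*B)
U(C, g) = -1
E(q) = -6 (E(q) = -8 + 2*(-1*(-1)) = -8 + 2*1 = -8 + 2 = -6)
41792 - E(u(14)) = 41792 - 1*(-6) = 41792 + 6 = 41798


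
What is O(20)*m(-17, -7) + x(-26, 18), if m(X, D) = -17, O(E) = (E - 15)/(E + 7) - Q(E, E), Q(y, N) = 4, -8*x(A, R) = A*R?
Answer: 6661/54 ≈ 123.35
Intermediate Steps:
x(A, R) = -A*R/8
O(E) = -4 + (-15 + E)/(7 + E) (O(E) = (E - 15)/(E + 7) - 1*4 = (-15 + E)/(7 + E) - 4 = -4 + (-15 + E)/(7 + E))
O(20)*m(-17, -7) + x(-26, 18) = ((-43 - 3*20)/(7 + 20))*(-17) - 1/8*(-26)*18 = ((-43 - 60)/27)*(-17) + 117/2 = ((1/27)*(-103))*(-17) + 117/2 = -103/27*(-17) + 117/2 = 1751/27 + 117/2 = 6661/54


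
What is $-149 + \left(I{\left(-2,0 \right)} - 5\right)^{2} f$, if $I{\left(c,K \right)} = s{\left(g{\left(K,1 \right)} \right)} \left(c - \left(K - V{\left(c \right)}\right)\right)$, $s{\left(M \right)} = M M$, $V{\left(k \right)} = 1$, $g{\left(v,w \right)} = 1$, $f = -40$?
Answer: $-1589$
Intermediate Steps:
$s{\left(M \right)} = M^{2}$
$I{\left(c,K \right)} = 1 + c - K$ ($I{\left(c,K \right)} = 1^{2} \left(c - \left(-1 + K\right)\right) = 1 \left(1 + c - K\right) = 1 + c - K$)
$-149 + \left(I{\left(-2,0 \right)} - 5\right)^{2} f = -149 + \left(\left(1 - 2 - 0\right) - 5\right)^{2} \left(-40\right) = -149 + \left(\left(1 - 2 + 0\right) - 5\right)^{2} \left(-40\right) = -149 + \left(-1 - 5\right)^{2} \left(-40\right) = -149 + \left(-6\right)^{2} \left(-40\right) = -149 + 36 \left(-40\right) = -149 - 1440 = -1589$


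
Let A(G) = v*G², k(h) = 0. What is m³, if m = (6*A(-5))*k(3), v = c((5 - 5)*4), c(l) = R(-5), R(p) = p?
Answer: 0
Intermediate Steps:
c(l) = -5
v = -5
A(G) = -5*G²
m = 0 (m = (6*(-5*(-5)²))*0 = (6*(-5*25))*0 = (6*(-125))*0 = -750*0 = 0)
m³ = 0³ = 0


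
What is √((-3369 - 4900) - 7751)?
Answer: 6*I*√445 ≈ 126.57*I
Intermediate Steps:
√((-3369 - 4900) - 7751) = √(-8269 - 7751) = √(-16020) = 6*I*√445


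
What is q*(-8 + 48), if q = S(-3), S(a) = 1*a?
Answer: -120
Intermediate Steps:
S(a) = a
q = -3
q*(-8 + 48) = -3*(-8 + 48) = -3*40 = -120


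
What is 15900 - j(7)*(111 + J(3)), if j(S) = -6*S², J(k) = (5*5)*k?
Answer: 70584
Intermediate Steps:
J(k) = 25*k
15900 - j(7)*(111 + J(3)) = 15900 - (-6*7²)*(111 + 25*3) = 15900 - (-6*49)*(111 + 75) = 15900 - (-294)*186 = 15900 - 1*(-54684) = 15900 + 54684 = 70584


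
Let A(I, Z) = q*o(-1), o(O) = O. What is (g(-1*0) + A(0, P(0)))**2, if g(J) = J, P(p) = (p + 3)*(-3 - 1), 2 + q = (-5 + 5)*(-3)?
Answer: 4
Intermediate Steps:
q = -2 (q = -2 + (-5 + 5)*(-3) = -2 + 0*(-3) = -2 + 0 = -2)
P(p) = -12 - 4*p (P(p) = (3 + p)*(-4) = -12 - 4*p)
A(I, Z) = 2 (A(I, Z) = -2*(-1) = 2)
(g(-1*0) + A(0, P(0)))**2 = (-1*0 + 2)**2 = (0 + 2)**2 = 2**2 = 4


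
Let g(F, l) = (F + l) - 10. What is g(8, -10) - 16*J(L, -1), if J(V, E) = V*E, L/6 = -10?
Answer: -972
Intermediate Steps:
L = -60 (L = 6*(-10) = -60)
J(V, E) = E*V
g(F, l) = -10 + F + l
g(8, -10) - 16*J(L, -1) = (-10 + 8 - 10) - (-16)*(-60) = -12 - 16*60 = -12 - 960 = -972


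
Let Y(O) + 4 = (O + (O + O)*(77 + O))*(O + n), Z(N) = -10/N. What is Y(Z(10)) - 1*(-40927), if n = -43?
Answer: 47655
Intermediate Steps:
Y(O) = -4 + (-43 + O)*(O + 2*O*(77 + O)) (Y(O) = -4 + (O + (O + O)*(77 + O))*(O - 43) = -4 + (O + (2*O)*(77 + O))*(-43 + O) = -4 + (O + 2*O*(77 + O))*(-43 + O) = -4 + (-43 + O)*(O + 2*O*(77 + O)))
Y(Z(10)) - 1*(-40927) = (-4 - (-66650)/10 + 2*(-10/10)**3 + 69*(-10/10)**2) - 1*(-40927) = (-4 - (-66650)/10 + 2*(-10*1/10)**3 + 69*(-10*1/10)**2) + 40927 = (-4 - 6665*(-1) + 2*(-1)**3 + 69*(-1)**2) + 40927 = (-4 + 6665 + 2*(-1) + 69*1) + 40927 = (-4 + 6665 - 2 + 69) + 40927 = 6728 + 40927 = 47655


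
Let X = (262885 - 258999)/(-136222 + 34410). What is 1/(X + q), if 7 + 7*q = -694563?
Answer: -356342/35357794021 ≈ -1.0078e-5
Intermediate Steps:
q = -694570/7 (q = -1 + (⅐)*(-694563) = -1 - 694563/7 = -694570/7 ≈ -99224.)
X = -1943/50906 (X = 3886/(-101812) = 3886*(-1/101812) = -1943/50906 ≈ -0.038168)
1/(X + q) = 1/(-1943/50906 - 694570/7) = 1/(-35357794021/356342) = -356342/35357794021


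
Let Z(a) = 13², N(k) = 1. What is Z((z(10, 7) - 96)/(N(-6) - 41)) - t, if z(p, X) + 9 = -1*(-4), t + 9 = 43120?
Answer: -42942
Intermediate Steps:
t = 43111 (t = -9 + 43120 = 43111)
z(p, X) = -5 (z(p, X) = -9 - 1*(-4) = -9 + 4 = -5)
Z(a) = 169
Z((z(10, 7) - 96)/(N(-6) - 41)) - t = 169 - 1*43111 = 169 - 43111 = -42942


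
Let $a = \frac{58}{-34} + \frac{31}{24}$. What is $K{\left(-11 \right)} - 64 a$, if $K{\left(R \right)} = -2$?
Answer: $\frac{1250}{51} \approx 24.51$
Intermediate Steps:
$a = - \frac{169}{408}$ ($a = 58 \left(- \frac{1}{34}\right) + 31 \cdot \frac{1}{24} = - \frac{29}{17} + \frac{31}{24} = - \frac{169}{408} \approx -0.41422$)
$K{\left(-11 \right)} - 64 a = -2 - - \frac{1352}{51} = -2 + \frac{1352}{51} = \frac{1250}{51}$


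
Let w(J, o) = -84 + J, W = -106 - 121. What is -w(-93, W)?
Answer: 177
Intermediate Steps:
W = -227
-w(-93, W) = -(-84 - 93) = -1*(-177) = 177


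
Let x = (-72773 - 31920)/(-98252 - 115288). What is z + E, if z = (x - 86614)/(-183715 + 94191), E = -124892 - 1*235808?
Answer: -6895467158623133/19116954960 ≈ -3.6070e+5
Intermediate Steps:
x = 104693/213540 (x = -104693/(-213540) = -104693*(-1/213540) = 104693/213540 ≈ 0.49027)
E = -360700 (E = -124892 - 235808 = -360700)
z = 18495448867/19116954960 (z = (104693/213540 - 86614)/(-183715 + 94191) = -18495448867/213540/(-89524) = -18495448867/213540*(-1/89524) = 18495448867/19116954960 ≈ 0.96749)
z + E = 18495448867/19116954960 - 360700 = -6895467158623133/19116954960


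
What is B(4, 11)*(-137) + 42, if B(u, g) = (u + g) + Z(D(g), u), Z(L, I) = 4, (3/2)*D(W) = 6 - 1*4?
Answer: -2561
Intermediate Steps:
D(W) = 4/3 (D(W) = 2*(6 - 1*4)/3 = 2*(6 - 4)/3 = (⅔)*2 = 4/3)
B(u, g) = 4 + g + u (B(u, g) = (u + g) + 4 = (g + u) + 4 = 4 + g + u)
B(4, 11)*(-137) + 42 = (4 + 11 + 4)*(-137) + 42 = 19*(-137) + 42 = -2603 + 42 = -2561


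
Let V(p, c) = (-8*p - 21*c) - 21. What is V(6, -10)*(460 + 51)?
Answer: 72051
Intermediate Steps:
V(p, c) = -21 - 21*c - 8*p (V(p, c) = (-21*c - 8*p) - 21 = -21 - 21*c - 8*p)
V(6, -10)*(460 + 51) = (-21 - 21*(-10) - 8*6)*(460 + 51) = (-21 + 210 - 48)*511 = 141*511 = 72051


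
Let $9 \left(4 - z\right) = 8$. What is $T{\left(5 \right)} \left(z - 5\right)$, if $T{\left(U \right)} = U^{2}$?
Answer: $- \frac{425}{9} \approx -47.222$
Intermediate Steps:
$z = \frac{28}{9}$ ($z = 4 - \frac{8}{9} = \frac{28}{9} \approx 3.1111$)
$T{\left(5 \right)} \left(z - 5\right) = 5^{2} \left(\frac{28}{9} - 5\right) = 25 \left(- \frac{17}{9}\right) = - \frac{425}{9}$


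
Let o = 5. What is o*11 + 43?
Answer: 98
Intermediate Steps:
o*11 + 43 = 5*11 + 43 = 55 + 43 = 98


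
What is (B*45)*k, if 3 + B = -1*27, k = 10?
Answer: -13500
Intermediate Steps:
B = -30 (B = -3 - 1*27 = -3 - 27 = -30)
(B*45)*k = -30*45*10 = -1350*10 = -13500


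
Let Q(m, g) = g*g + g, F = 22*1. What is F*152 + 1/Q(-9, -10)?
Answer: 300961/90 ≈ 3344.0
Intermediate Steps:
F = 22
Q(m, g) = g + g² (Q(m, g) = g² + g = g + g²)
F*152 + 1/Q(-9, -10) = 22*152 + 1/(-10*(1 - 10)) = 3344 + 1/(-10*(-9)) = 3344 + 1/90 = 300961/90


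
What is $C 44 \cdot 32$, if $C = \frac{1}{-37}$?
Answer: $- \frac{1408}{37} \approx -38.054$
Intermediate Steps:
$C = - \frac{1}{37} \approx -0.027027$
$C 44 \cdot 32 = \left(- \frac{1}{37}\right) 44 \cdot 32 = \left(- \frac{44}{37}\right) 32 = - \frac{1408}{37}$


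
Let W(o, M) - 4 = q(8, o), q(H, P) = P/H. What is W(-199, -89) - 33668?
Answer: -269511/8 ≈ -33689.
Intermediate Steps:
W(o, M) = 4 + o/8
W(-199, -89) - 33668 = (4 + (⅛)*(-199)) - 33668 = (4 - 199/8) - 33668 = -167/8 - 33668 = -269511/8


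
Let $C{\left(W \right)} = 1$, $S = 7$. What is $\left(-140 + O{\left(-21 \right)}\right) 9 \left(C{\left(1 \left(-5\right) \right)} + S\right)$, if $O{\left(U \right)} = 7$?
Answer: $-9576$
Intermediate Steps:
$\left(-140 + O{\left(-21 \right)}\right) 9 \left(C{\left(1 \left(-5\right) \right)} + S\right) = \left(-140 + 7\right) 9 \left(1 + 7\right) = - 133 \cdot 9 \cdot 8 = \left(-133\right) 72 = -9576$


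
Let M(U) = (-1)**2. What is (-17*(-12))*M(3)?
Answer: 204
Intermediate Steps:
M(U) = 1
(-17*(-12))*M(3) = -17*(-12)*1 = 204*1 = 204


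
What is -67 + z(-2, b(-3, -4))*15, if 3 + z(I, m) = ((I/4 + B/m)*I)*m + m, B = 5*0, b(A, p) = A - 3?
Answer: -292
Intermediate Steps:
b(A, p) = -3 + A
B = 0
z(I, m) = -3 + m + m*I²/4 (z(I, m) = -3 + (((I/4 + 0/m)*I)*m + m) = -3 + (((I*(¼) + 0)*I)*m + m) = -3 + (((I/4 + 0)*I)*m + m) = -3 + (((I/4)*I)*m + m) = -3 + ((I²/4)*m + m) = -3 + (m*I²/4 + m) = -3 + (m + m*I²/4) = -3 + m + m*I²/4)
-67 + z(-2, b(-3, -4))*15 = -67 + (-3 + (-3 - 3) + (¼)*(-3 - 3)*(-2)²)*15 = -67 + (-3 - 6 + (¼)*(-6)*4)*15 = -67 + (-3 - 6 - 6)*15 = -67 - 15*15 = -67 - 225 = -292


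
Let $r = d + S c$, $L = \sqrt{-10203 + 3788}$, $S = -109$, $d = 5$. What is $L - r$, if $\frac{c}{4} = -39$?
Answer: $-17009 + i \sqrt{6415} \approx -17009.0 + 80.094 i$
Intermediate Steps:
$c = -156$ ($c = 4 \left(-39\right) = -156$)
$L = i \sqrt{6415}$ ($L = \sqrt{-6415} = i \sqrt{6415} \approx 80.094 i$)
$r = 17009$ ($r = 5 - -17004 = 5 + 17004 = 17009$)
$L - r = i \sqrt{6415} - 17009 = -17009 + i \sqrt{6415}$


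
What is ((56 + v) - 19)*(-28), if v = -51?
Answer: 392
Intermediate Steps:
((56 + v) - 19)*(-28) = ((56 - 51) - 19)*(-28) = (5 - 19)*(-28) = -14*(-28) = 392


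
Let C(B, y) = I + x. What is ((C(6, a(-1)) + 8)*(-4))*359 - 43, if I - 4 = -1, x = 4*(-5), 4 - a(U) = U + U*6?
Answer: 12881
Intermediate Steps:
a(U) = 4 - 7*U (a(U) = 4 - (U + U*6) = 4 - (U + 6*U) = 4 - 7*U)
x = -20
I = 3 (I = 4 - 1 = 3)
C(B, y) = -17 (C(B, y) = 3 - 20 = -17)
((C(6, a(-1)) + 8)*(-4))*359 - 43 = ((-17 + 8)*(-4))*359 - 43 = -9*(-4)*359 - 43 = 36*359 - 43 = 12924 - 43 = 12881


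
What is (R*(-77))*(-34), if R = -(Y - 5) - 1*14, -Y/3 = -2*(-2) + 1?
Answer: 15708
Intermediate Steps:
Y = -15 (Y = -3*(-2*(-2) + 1) = -3*(4 + 1) = -3*5 = -15)
R = 6 (R = -(-15 - 5) - 1*14 = -1*(-20) - 14 = 20 - 14 = 6)
(R*(-77))*(-34) = (6*(-77))*(-34) = -462*(-34) = 15708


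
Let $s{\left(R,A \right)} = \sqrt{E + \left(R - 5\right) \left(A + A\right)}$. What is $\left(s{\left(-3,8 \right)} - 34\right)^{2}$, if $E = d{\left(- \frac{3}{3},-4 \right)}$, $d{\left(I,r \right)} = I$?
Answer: $\left(34 - i \sqrt{129}\right)^{2} \approx 1027.0 - 772.33 i$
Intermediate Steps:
$E = -1$ ($E = - \frac{3}{3} = \left(-3\right) \frac{1}{3} = -1$)
$s{\left(R,A \right)} = \sqrt{-1 + 2 A \left(-5 + R\right)}$ ($s{\left(R,A \right)} = \sqrt{-1 + \left(R - 5\right) \left(A + A\right)} = \sqrt{-1 + \left(-5 + R\right) 2 A} = \sqrt{-1 + 2 A \left(-5 + R\right)}$)
$\left(s{\left(-3,8 \right)} - 34\right)^{2} = \left(\sqrt{-1 - 80 + 2 \cdot 8 \left(-3\right)} - 34\right)^{2} = \left(\sqrt{-1 - 80 - 48} - 34\right)^{2} = \left(\sqrt{-129} - 34\right)^{2} = \left(i \sqrt{129} - 34\right)^{2} = \left(-34 + i \sqrt{129}\right)^{2}$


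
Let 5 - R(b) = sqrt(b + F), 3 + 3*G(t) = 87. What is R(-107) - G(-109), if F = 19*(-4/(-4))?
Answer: -23 - 2*I*sqrt(22) ≈ -23.0 - 9.3808*I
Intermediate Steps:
G(t) = 28 (G(t) = -1 + (1/3)*87 = -1 + 29 = 28)
F = 19 (F = 19*(-4*(-1/4)) = 19*1 = 19)
R(b) = 5 - sqrt(19 + b) (R(b) = 5 - sqrt(b + 19) = 5 - sqrt(19 + b))
R(-107) - G(-109) = (5 - sqrt(19 - 107)) - 1*28 = (5 - sqrt(-88)) - 28 = (5 - 2*I*sqrt(22)) - 28 = -23 - 2*I*sqrt(22)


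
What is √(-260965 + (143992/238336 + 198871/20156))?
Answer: I*√7501304786774268982/5361496 ≈ 510.84*I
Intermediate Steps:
√(-260965 + (143992/238336 + 198871/20156)) = √(-260965 + (143992*(1/238336) + 198871*(1/20156))) = √(-260965 + (17999/29792 + 198871/20156)) = √(-260965 + 1571888169/150121888) = √(-39174986613751/150121888) = I*√7501304786774268982/5361496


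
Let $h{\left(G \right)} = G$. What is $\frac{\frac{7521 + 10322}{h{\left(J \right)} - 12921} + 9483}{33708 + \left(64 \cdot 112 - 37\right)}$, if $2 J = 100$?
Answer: $\frac{122037850}{525638769} \approx 0.23217$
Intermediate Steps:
$J = 50$ ($J = \frac{1}{2} \cdot 100 = 50$)
$\frac{\frac{7521 + 10322}{h{\left(J \right)} - 12921} + 9483}{33708 + \left(64 \cdot 112 - 37\right)} = \frac{\frac{7521 + 10322}{50 - 12921} + 9483}{33708 + \left(64 \cdot 112 - 37\right)} = \frac{\frac{17843}{-12871} + 9483}{33708 + \left(7168 - 37\right)} = \frac{17843 \left(- \frac{1}{12871}\right) + 9483}{33708 + 7131} = \frac{- \frac{17843}{12871} + 9483}{40839} = \frac{122037850}{12871} \cdot \frac{1}{40839} = \frac{122037850}{525638769}$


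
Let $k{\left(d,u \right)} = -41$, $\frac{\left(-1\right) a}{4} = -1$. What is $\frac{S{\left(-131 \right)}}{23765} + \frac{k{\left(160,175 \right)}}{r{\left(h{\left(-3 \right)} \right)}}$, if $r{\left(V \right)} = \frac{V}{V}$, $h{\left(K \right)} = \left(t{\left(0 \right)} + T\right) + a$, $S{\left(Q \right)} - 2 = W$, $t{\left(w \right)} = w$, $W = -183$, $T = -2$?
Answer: $- \frac{974546}{23765} \approx -41.008$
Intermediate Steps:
$S{\left(Q \right)} = -181$ ($S{\left(Q \right)} = 2 - 183 = -181$)
$a = 4$ ($a = \left(-4\right) \left(-1\right) = 4$)
$h{\left(K \right)} = 2$ ($h{\left(K \right)} = \left(0 - 2\right) + 4 = -2 + 4 = 2$)
$r{\left(V \right)} = 1$
$\frac{S{\left(-131 \right)}}{23765} + \frac{k{\left(160,175 \right)}}{r{\left(h{\left(-3 \right)} \right)}} = - \frac{181}{23765} - \frac{41}{1} = \left(-181\right) \frac{1}{23765} - 41 = - \frac{181}{23765} - 41 = - \frac{974546}{23765}$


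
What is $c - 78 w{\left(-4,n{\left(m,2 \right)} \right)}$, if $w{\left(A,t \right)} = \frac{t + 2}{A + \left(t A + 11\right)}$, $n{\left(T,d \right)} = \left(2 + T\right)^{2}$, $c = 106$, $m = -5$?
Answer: $\frac{3932}{29} \approx 135.59$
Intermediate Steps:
$w{\left(A,t \right)} = \frac{2 + t}{11 + A + A t}$ ($w{\left(A,t \right)} = \frac{2 + t}{A + \left(A t + 11\right)} = \frac{2 + t}{A + \left(11 + A t\right)} = \frac{2 + t}{11 + A + A t}$)
$c - 78 w{\left(-4,n{\left(m,2 \right)} \right)} = 106 - 78 \frac{2 + \left(2 - 5\right)^{2}}{11 - 4 - 4 \left(2 - 5\right)^{2}} = 106 - 78 \frac{2 + \left(-3\right)^{2}}{11 - 4 - 4 \left(-3\right)^{2}} = 106 - 78 \frac{2 + 9}{11 - 4 - 36} = 106 - 78 \frac{1}{11 - 4 - 36} \cdot 11 = 106 - 78 \frac{1}{-29} \cdot 11 = 106 - 78 \left(\left(- \frac{1}{29}\right) 11\right) = 106 - - \frac{858}{29} = 106 + \frac{858}{29} = \frac{3932}{29}$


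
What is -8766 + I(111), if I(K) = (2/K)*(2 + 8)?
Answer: -973006/111 ≈ -8765.8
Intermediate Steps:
I(K) = 20/K (I(K) = (2/K)*10 = 20/K)
-8766 + I(111) = -8766 + 20/111 = -973006/111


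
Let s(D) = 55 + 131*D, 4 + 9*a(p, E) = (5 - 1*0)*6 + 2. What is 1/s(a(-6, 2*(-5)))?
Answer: 9/4163 ≈ 0.0021619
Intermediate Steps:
a(p, E) = 28/9 (a(p, E) = -4/9 + ((5 - 1*0)*6 + 2)/9 = -4/9 + ((5 + 0)*6 + 2)/9 = -4/9 + (5*6 + 2)/9 = -4/9 + (30 + 2)/9 = -4/9 + (⅑)*32 = -4/9 + 32/9 = 28/9)
1/s(a(-6, 2*(-5))) = 1/(55 + 131*(28/9)) = 1/(55 + 3668/9) = 1/(4163/9) = 9/4163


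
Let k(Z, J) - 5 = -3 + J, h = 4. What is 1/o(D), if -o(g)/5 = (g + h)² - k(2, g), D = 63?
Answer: -1/22120 ≈ -4.5208e-5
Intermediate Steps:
k(Z, J) = 2 + J (k(Z, J) = 5 + (-3 + J) = 2 + J)
o(g) = 10 - 5*(4 + g)² + 5*g (o(g) = -5*((g + 4)² - (2 + g)) = -5*((4 + g)² + (-2 - g)) = -5*(-2 + (4 + g)² - g) = 10 - 5*(4 + g)² + 5*g)
1/o(D) = 1/(10 - 5*(4 + 63)² + 5*63) = 1/(10 - 5*67² + 315) = 1/(10 - 5*4489 + 315) = 1/(10 - 22445 + 315) = 1/(-22120) = -1/22120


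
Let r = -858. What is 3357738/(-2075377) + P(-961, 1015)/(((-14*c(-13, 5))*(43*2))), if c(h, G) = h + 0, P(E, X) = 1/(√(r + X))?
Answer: -197514/122081 + √157/2457364 ≈ -1.6179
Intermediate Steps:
P(E, X) = (-858 + X)^(-½) (P(E, X) = 1/(√(-858 + X)) = (-858 + X)^(-½))
c(h, G) = h
3357738/(-2075377) + P(-961, 1015)/(((-14*c(-13, 5))*(43*2))) = 3357738/(-2075377) + 1/(√(-858 + 1015)*(((-14*(-13))*(43*2)))) = 3357738*(-1/2075377) + 1/(√157*((182*86))) = -197514/122081 + (√157/157)/15652 = -197514/122081 + (√157/157)*(1/15652) = -197514/122081 + √157/2457364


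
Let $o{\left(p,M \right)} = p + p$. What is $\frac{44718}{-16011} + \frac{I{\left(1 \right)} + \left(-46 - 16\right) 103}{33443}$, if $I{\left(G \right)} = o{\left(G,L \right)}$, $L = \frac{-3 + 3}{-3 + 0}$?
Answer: $- \frac{532572766}{178485291} \approx -2.9838$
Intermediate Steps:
$L = 0$ ($L = \frac{0}{-3} = 0 \left(- \frac{1}{3}\right) = 0$)
$o{\left(p,M \right)} = 2 p$
$I{\left(G \right)} = 2 G$
$\frac{44718}{-16011} + \frac{I{\left(1 \right)} + \left(-46 - 16\right) 103}{33443} = \frac{44718}{-16011} + \frac{2 \cdot 1 + \left(-46 - 16\right) 103}{33443} = 44718 \left(- \frac{1}{16011}\right) + \left(2 + \left(-46 - 16\right) 103\right) \frac{1}{33443} = - \frac{14906}{5337} + \left(2 - 6386\right) \frac{1}{33443} = - \frac{14906}{5337} - \frac{6384}{33443} = - \frac{532572766}{178485291}$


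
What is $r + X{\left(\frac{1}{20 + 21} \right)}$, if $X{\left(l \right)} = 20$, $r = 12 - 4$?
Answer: $28$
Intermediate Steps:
$r = 8$ ($r = 12 - 4 = 8$)
$r + X{\left(\frac{1}{20 + 21} \right)} = 8 + 20 = 28$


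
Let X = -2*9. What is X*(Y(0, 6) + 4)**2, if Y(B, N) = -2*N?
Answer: -1152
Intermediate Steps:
X = -18
X*(Y(0, 6) + 4)**2 = -18*(-2*6 + 4)**2 = -18*(-12 + 4)**2 = -18*(-8)**2 = -18*64 = -1152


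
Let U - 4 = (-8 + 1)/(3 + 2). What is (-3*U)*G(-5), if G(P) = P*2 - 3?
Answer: 507/5 ≈ 101.40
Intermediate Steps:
G(P) = -3 + 2*P (G(P) = 2*P - 3 = -3 + 2*P)
U = 13/5 (U = 4 + (-8 + 1)/(3 + 2) = 4 - 7/5 = 13/5 ≈ 2.6000)
(-3*U)*G(-5) = (-3*13/5)*(-3 + 2*(-5)) = -39*(-3 - 10)/5 = -39/5*(-13) = 507/5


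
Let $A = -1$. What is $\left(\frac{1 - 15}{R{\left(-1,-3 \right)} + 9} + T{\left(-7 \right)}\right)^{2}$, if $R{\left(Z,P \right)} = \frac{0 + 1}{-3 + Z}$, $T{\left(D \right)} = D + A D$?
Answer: $\frac{64}{25} \approx 2.56$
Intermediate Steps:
$T{\left(D \right)} = 0$ ($T{\left(D \right)} = D - D = 0$)
$R{\left(Z,P \right)} = \frac{1}{-3 + Z}$ ($R{\left(Z,P \right)} = 1 \frac{1}{-3 + Z} = \frac{1}{-3 + Z}$)
$\left(\frac{1 - 15}{R{\left(-1,-3 \right)} + 9} + T{\left(-7 \right)}\right)^{2} = \left(\frac{1 - 15}{\frac{1}{-3 - 1} + 9} + 0\right)^{2} = \left(- \frac{14}{\frac{1}{-4} + 9} + 0\right)^{2} = \left(- \frac{14}{- \frac{1}{4} + 9} + 0\right)^{2} = \left(- \frac{14}{\frac{35}{4}} + 0\right)^{2} = \left(\left(-14\right) \frac{4}{35} + 0\right)^{2} = \left(- \frac{8}{5} + 0\right)^{2} = \left(- \frac{8}{5}\right)^{2} = \frac{64}{25}$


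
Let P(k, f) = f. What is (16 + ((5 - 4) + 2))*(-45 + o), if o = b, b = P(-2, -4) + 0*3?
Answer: -931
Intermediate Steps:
b = -4 (b = -4 + 0*3 = -4 + 0 = -4)
o = -4
(16 + ((5 - 4) + 2))*(-45 + o) = (16 + ((5 - 4) + 2))*(-45 - 4) = (16 + (1 + 2))*(-49) = (16 + 3)*(-49) = 19*(-49) = -931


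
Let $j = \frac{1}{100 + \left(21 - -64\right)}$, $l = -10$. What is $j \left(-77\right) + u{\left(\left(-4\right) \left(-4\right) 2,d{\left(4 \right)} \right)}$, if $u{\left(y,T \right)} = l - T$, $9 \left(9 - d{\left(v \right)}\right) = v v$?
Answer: $- \frac{29368}{1665} \approx -17.638$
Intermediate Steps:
$d{\left(v \right)} = 9 - \frac{v^{2}}{9}$ ($d{\left(v \right)} = 9 - \frac{v v}{9} = 9 - \frac{v^{2}}{9}$)
$u{\left(y,T \right)} = -10 - T$
$j = \frac{1}{185}$ ($j = \frac{1}{100 + \left(21 + 64\right)} = \frac{1}{100 + 85} = \frac{1}{185} \approx 0.0054054$)
$j \left(-77\right) + u{\left(\left(-4\right) \left(-4\right) 2,d{\left(4 \right)} \right)} = \frac{1}{185} \left(-77\right) - \left(19 - \frac{16}{9}\right) = - \frac{77}{185} - \left(19 - \frac{16}{9}\right) = - \frac{77}{185} - \frac{155}{9} = - \frac{29368}{1665}$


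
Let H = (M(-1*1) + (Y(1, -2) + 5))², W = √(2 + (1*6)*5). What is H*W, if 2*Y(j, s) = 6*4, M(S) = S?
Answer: 1024*√2 ≈ 1448.2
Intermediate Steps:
Y(j, s) = 12 (Y(j, s) = (6*4)/2 = (½)*24 = 12)
W = 4*√2 (W = √(2 + 6*5) = √(2 + 30) = √32 = 4*√2 ≈ 5.6569)
H = 256 (H = (-1*1 + (12 + 5))² = (-1 + 17)² = 16² = 256)
H*W = 256*(4*√2) = 1024*√2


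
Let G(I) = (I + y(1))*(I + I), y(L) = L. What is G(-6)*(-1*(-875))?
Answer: 52500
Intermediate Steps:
G(I) = 2*I*(1 + I) (G(I) = (I + 1)*(I + I) = (1 + I)*(2*I) = 2*I*(1 + I))
G(-6)*(-1*(-875)) = (2*(-6)*(1 - 6))*(-1*(-875)) = (2*(-6)*(-5))*875 = 60*875 = 52500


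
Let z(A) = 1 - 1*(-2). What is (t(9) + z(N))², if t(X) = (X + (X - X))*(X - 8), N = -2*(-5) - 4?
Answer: 144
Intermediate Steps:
N = 6 (N = 10 - 4 = 6)
z(A) = 3 (z(A) = 1 + 2 = 3)
t(X) = X*(-8 + X) (t(X) = (X + 0)*(-8 + X) = X*(-8 + X))
(t(9) + z(N))² = (9*(-8 + 9) + 3)² = (9*1 + 3)² = (9 + 3)² = 12² = 144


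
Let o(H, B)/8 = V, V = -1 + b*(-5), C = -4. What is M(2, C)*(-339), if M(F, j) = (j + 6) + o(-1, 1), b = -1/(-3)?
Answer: 6554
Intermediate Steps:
b = ⅓ (b = -1*(-⅓) = ⅓ ≈ 0.33333)
V = -8/3 (V = -1 + (⅓)*(-5) = -1 - 5/3 = -8/3 ≈ -2.6667)
o(H, B) = -64/3 (o(H, B) = 8*(-8/3) = -64/3)
M(F, j) = -46/3 + j (M(F, j) = (j + 6) - 64/3 = (6 + j) - 64/3 = -46/3 + j)
M(2, C)*(-339) = (-46/3 - 4)*(-339) = -58/3*(-339) = 6554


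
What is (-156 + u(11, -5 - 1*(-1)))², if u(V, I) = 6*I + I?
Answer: 33856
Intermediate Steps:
u(V, I) = 7*I
(-156 + u(11, -5 - 1*(-1)))² = (-156 + 7*(-5 - 1*(-1)))² = (-156 + 7*(-5 + 1))² = (-156 + 7*(-4))² = (-156 - 28)² = (-184)² = 33856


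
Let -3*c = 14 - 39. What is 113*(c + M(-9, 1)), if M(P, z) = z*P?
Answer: -226/3 ≈ -75.333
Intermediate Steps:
M(P, z) = P*z
c = 25/3 (c = -(14 - 39)/3 = -1/3*(-25) = 25/3 ≈ 8.3333)
113*(c + M(-9, 1)) = 113*(25/3 - 9*1) = 113*(25/3 - 9) = 113*(-2/3) = -226/3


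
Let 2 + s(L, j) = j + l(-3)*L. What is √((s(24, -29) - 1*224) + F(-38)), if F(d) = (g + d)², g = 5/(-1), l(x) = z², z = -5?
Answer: √2194 ≈ 46.840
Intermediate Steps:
l(x) = 25 (l(x) = (-5)² = 25)
g = -5 (g = 5*(-1) = -5)
F(d) = (-5 + d)²
s(L, j) = -2 + j + 25*L (s(L, j) = -2 + (j + 25*L) = -2 + j + 25*L)
√((s(24, -29) - 1*224) + F(-38)) = √(((-2 - 29 + 25*24) - 1*224) + (-5 - 38)²) = √(((-2 - 29 + 600) - 224) + (-43)²) = √((569 - 224) + 1849) = √(345 + 1849) = √2194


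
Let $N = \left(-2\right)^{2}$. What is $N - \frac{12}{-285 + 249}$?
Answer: $\frac{13}{3} \approx 4.3333$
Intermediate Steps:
$N = 4$
$N - \frac{12}{-285 + 249} = 4 - \frac{12}{-285 + 249} = 4 - \frac{12}{-36} = 4 - - \frac{1}{3} = 4 + \frac{1}{3} = \frac{13}{3}$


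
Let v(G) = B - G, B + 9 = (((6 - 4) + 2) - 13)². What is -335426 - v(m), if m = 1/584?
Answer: -195930831/584 ≈ -3.3550e+5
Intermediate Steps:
B = 72 (B = -9 + (((6 - 4) + 2) - 13)² = -9 + ((2 + 2) - 13)² = -9 + (4 - 13)² = -9 + (-9)² = -9 + 81 = 72)
m = 1/584 ≈ 0.0017123
v(G) = 72 - G
-335426 - v(m) = -335426 - (72 - 1*1/584) = -335426 - (72 - 1/584) = -335426 - 1*42047/584 = -335426 - 42047/584 = -195930831/584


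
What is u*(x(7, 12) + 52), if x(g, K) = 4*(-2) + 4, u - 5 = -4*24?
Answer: -4368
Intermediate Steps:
u = -91 (u = 5 - 4*24 = 5 - 96 = -91)
x(g, K) = -4 (x(g, K) = -8 + 4 = -4)
u*(x(7, 12) + 52) = -91*(-4 + 52) = -91*48 = -4368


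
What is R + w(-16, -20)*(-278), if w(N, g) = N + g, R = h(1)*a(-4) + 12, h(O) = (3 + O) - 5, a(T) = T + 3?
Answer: 10021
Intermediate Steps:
a(T) = 3 + T
h(O) = -2 + O
R = 13 (R = (-2 + 1)*(3 - 4) + 12 = -1*(-1) + 12 = 1 + 12 = 13)
R + w(-16, -20)*(-278) = 13 + (-16 - 20)*(-278) = 13 - 36*(-278) = 13 + 10008 = 10021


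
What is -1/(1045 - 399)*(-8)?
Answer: 4/323 ≈ 0.012384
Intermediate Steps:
-1/(1045 - 399)*(-8) = -1/646*(-8) = 4/323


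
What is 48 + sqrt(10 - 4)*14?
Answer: 48 + 14*sqrt(6) ≈ 82.293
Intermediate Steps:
48 + sqrt(10 - 4)*14 = 48 + sqrt(6)*14 = 48 + 14*sqrt(6)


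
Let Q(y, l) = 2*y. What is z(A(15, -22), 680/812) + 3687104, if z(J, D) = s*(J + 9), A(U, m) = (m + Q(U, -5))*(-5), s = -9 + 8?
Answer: 3687135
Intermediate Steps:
s = -1
A(U, m) = -10*U - 5*m (A(U, m) = (m + 2*U)*(-5) = -10*U - 5*m)
z(J, D) = -9 - J (z(J, D) = -(J + 9) = -(9 + J) = -9 - J)
z(A(15, -22), 680/812) + 3687104 = (-9 - (-10*15 - 5*(-22))) + 3687104 = (-9 - (-150 + 110)) + 3687104 = (-9 - 1*(-40)) + 3687104 = (-9 + 40) + 3687104 = 31 + 3687104 = 3687135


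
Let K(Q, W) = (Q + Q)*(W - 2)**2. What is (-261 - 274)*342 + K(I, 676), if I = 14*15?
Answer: 190612950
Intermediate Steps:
I = 210
K(Q, W) = 2*Q*(-2 + W)**2 (K(Q, W) = (2*Q)*(-2 + W)**2 = 2*Q*(-2 + W)**2)
(-261 - 274)*342 + K(I, 676) = (-261 - 274)*342 + 2*210*(-2 + 676)**2 = -535*342 + 2*210*674**2 = -182970 + 2*210*454276 = -182970 + 190795920 = 190612950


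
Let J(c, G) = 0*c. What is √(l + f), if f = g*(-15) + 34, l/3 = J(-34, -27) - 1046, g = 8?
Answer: 2*I*√806 ≈ 56.78*I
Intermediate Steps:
J(c, G) = 0
l = -3138 (l = 3*(0 - 1046) = 3*(-1046) = -3138)
f = -86 (f = 8*(-15) + 34 = -120 + 34 = -86)
√(l + f) = √(-3138 - 86) = √(-3224) = 2*I*√806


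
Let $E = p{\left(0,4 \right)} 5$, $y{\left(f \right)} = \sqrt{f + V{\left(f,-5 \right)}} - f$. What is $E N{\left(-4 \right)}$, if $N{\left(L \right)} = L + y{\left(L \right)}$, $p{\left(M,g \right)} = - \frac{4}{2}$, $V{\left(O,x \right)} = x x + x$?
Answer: $-40$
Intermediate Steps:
$V{\left(O,x \right)} = x + x^{2}$ ($V{\left(O,x \right)} = x^{2} + x = x + x^{2}$)
$p{\left(M,g \right)} = -2$ ($p{\left(M,g \right)} = \left(-4\right) \frac{1}{2} = -2$)
$y{\left(f \right)} = \sqrt{20 + f} - f$ ($y{\left(f \right)} = \sqrt{f - 5 \left(1 - 5\right)} - f = \sqrt{f - -20} - f = \sqrt{f + 20} - f = \sqrt{20 + f} - f$)
$E = -10$ ($E = \left(-2\right) 5 = -10$)
$N{\left(L \right)} = \sqrt{20 + L}$ ($N{\left(L \right)} = L - \left(L - \sqrt{20 + L}\right) = \sqrt{20 + L}$)
$E N{\left(-4 \right)} = - 10 \sqrt{20 - 4} = - 10 \sqrt{16} = \left(-10\right) 4 = -40$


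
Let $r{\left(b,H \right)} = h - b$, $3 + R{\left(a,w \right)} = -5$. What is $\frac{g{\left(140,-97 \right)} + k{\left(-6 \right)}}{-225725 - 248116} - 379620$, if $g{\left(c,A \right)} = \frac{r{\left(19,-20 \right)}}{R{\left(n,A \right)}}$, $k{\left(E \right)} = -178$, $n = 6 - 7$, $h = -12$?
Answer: $- \frac{1439036161967}{3790728} \approx -3.7962 \cdot 10^{5}$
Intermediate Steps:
$n = -1$ ($n = 6 - 7 = -1$)
$R{\left(a,w \right)} = -8$ ($R{\left(a,w \right)} = -3 - 5 = -8$)
$r{\left(b,H \right)} = -12 - b$
$g{\left(c,A \right)} = \frac{31}{8}$ ($g{\left(c,A \right)} = \frac{-12 - 19}{-8} = \left(-12 - 19\right) \left(- \frac{1}{8}\right) = \left(-31\right) \left(- \frac{1}{8}\right) = \frac{31}{8}$)
$\frac{g{\left(140,-97 \right)} + k{\left(-6 \right)}}{-225725 - 248116} - 379620 = \frac{\frac{31}{8} - 178}{-225725 - 248116} - 379620 = - \frac{1393}{8 \left(-473841\right)} - 379620 = \left(- \frac{1393}{8}\right) \left(- \frac{1}{473841}\right) - 379620 = \frac{1393}{3790728} - 379620 = - \frac{1439036161967}{3790728}$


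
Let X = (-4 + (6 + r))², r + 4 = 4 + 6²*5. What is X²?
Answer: 1097199376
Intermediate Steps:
r = 180 (r = -4 + (4 + 6²*5) = -4 + (4 + 36*5) = -4 + (4 + 180) = -4 + 184 = 180)
X = 33124 (X = (-4 + (6 + 180))² = (-4 + 186)² = 182² = 33124)
X² = 33124² = 1097199376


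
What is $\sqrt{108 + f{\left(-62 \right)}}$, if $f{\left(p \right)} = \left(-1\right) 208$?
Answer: $10 i \approx 10.0 i$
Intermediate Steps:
$f{\left(p \right)} = -208$
$\sqrt{108 + f{\left(-62 \right)}} = \sqrt{108 - 208} = \sqrt{-100} = 10 i$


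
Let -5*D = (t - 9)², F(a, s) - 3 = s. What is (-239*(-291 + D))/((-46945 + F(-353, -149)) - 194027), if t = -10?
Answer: -217012/602795 ≈ -0.36001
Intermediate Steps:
F(a, s) = 3 + s
D = -361/5 (D = -(-10 - 9)²/5 = -⅕*(-19)² = -⅕*361 = -361/5 ≈ -72.200)
(-239*(-291 + D))/((-46945 + F(-353, -149)) - 194027) = (-239*(-291 - 361/5))/((-46945 + (3 - 149)) - 194027) = (-239*(-1816/5))/((-46945 - 146) - 194027) = 434024/(5*(-47091 - 194027)) = (434024/5)/(-241118) = (434024/5)*(-1/241118) = -217012/602795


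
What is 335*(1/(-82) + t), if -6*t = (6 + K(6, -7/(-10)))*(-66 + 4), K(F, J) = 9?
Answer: 4257515/82 ≈ 51921.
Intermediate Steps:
t = 155 (t = -(6 + 9)*(-66 + 4)/6 = -5*(-62)/2 = -1/6*(-930) = 155)
335*(1/(-82) + t) = 335*(1/(-82) + 155) = 335*(1*(-1/82) + 155) = 335*(-1/82 + 155) = 335*(12709/82) = 4257515/82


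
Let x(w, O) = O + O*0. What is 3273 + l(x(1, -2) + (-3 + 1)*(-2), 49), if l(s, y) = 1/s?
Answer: 6547/2 ≈ 3273.5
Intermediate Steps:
x(w, O) = O (x(w, O) = O + 0 = O)
3273 + l(x(1, -2) + (-3 + 1)*(-2), 49) = 3273 + 1/(-2 + (-3 + 1)*(-2)) = 3273 + 1/(-2 - 2*(-2)) = 3273 + 1/(-2 + 4) = 3273 + 1/2 = 3273 + ½ = 6547/2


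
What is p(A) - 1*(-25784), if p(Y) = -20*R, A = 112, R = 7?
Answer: 25644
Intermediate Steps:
p(Y) = -140 (p(Y) = -20*7 = -140)
p(A) - 1*(-25784) = -140 - 1*(-25784) = -140 + 25784 = 25644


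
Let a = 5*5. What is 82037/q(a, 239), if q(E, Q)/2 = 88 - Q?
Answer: -82037/302 ≈ -271.65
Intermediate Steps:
a = 25
q(E, Q) = 176 - 2*Q (q(E, Q) = 2*(88 - Q) = 176 - 2*Q)
82037/q(a, 239) = 82037/(176 - 2*239) = 82037/(176 - 478) = 82037/(-302) = 82037*(-1/302) = -82037/302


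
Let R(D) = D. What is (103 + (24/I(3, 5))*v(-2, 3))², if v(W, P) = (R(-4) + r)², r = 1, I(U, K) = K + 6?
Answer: 1819801/121 ≈ 15040.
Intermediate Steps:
I(U, K) = 6 + K
v(W, P) = 9 (v(W, P) = (-4 + 1)² = (-3)² = 9)
(103 + (24/I(3, 5))*v(-2, 3))² = (103 + (24/(6 + 5))*9)² = (103 + (24/11)*9)² = (103 + 216/11)² = (1349/11)² = 1819801/121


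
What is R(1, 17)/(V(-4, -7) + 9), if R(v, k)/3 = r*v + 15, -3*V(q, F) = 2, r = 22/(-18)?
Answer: 124/25 ≈ 4.9600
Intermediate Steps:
r = -11/9 (r = 22*(-1/18) = -11/9 ≈ -1.2222)
V(q, F) = -⅔ (V(q, F) = -⅓*2 = -⅔)
R(v, k) = 45 - 11*v/3 (R(v, k) = 3*(-11*v/9 + 15) = 3*(15 - 11*v/9) = 45 - 11*v/3)
R(1, 17)/(V(-4, -7) + 9) = (45 - 11/3*1)/(-⅔ + 9) = (45 - 11/3)/(25/3) = (3/25)*(124/3) = 124/25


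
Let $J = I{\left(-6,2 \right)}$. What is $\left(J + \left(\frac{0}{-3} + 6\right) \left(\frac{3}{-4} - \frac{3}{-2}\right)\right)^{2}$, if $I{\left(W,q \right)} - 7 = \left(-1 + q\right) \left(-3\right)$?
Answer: $\frac{289}{4} \approx 72.25$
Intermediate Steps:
$I{\left(W,q \right)} = 10 - 3 q$ ($I{\left(W,q \right)} = 7 + \left(-1 + q\right) \left(-3\right) = 7 - \left(-3 + 3 q\right) = 10 - 3 q$)
$J = 4$ ($J = 10 - 6 = 4$)
$\left(J + \left(\frac{0}{-3} + 6\right) \left(\frac{3}{-4} - \frac{3}{-2}\right)\right)^{2} = \left(4 + \left(\frac{0}{-3} + 6\right) \left(\frac{3}{-4} - \frac{3}{-2}\right)\right)^{2} = \left(4 + \left(0 \left(- \frac{1}{3}\right) + 6\right) \left(3 \left(- \frac{1}{4}\right) - - \frac{3}{2}\right)\right)^{2} = \left(4 + \left(0 + 6\right) \left(- \frac{3}{4} + \frac{3}{2}\right)\right)^{2} = \left(4 + 6 \cdot \frac{3}{4}\right)^{2} = \left(4 + \frac{9}{2}\right)^{2} = \left(\frac{17}{2}\right)^{2} = \frac{289}{4}$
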